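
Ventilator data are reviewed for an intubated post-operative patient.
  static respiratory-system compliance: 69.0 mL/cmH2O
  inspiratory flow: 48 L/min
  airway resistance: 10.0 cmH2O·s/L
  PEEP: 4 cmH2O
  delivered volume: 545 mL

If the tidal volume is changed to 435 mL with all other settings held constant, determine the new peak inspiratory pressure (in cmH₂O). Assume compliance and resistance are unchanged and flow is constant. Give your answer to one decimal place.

Flow: 48 L/min ÷ 60 = 0.8 L/s.
PIP = Vt/C + R·V̇ + PEEP (constant-flow equation of motion).
Only the elastic term changes: ΔPIP = ΔVt / C = (435 − 545) / 69.0 = -1.594 cmH2O.
Original PIP = 545/69.0 + 10.0×0.8 + 4 = 19.899 cmH2O; new PIP = 19.899 + (-1.594) = 18.305 cmH2O.

18.3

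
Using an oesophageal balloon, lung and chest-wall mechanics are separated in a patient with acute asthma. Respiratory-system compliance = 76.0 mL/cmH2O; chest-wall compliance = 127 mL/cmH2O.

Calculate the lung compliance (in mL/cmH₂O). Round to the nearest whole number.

1/CL = 1/Crs − 1/Ccw.
1/CL = 1/76.0 − 1/127 = 0.005284.
CL = 189.25 mL/cmH2O.

189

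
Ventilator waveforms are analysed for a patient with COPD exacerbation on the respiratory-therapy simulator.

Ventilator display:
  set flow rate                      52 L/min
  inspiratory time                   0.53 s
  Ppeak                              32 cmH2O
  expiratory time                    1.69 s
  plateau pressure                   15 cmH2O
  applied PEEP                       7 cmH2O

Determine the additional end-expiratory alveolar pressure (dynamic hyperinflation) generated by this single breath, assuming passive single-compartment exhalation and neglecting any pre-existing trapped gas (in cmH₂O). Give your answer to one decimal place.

Flow: 52 L/min ÷ 60 = 0.8667 L/s.
Vt = flow × Ti = 0.8667 L/s × 0.53 s × 1000 mL/L = 459.35 mL.
R = (PIP − Pplat)/V̇ = (32 − 15) / 0.8667 = 17.0/0.8667 = 19.615 cmH2O·s/L.
C = Vt/(Pplat − PEEP) = 459.35 / (15 − 7) = 459.35/8.0 = 57.419 mL/cmH2O.
τ = R × C = 19.615 × 0.05742 L/cmH2O = 1.126 s.
Fraction remaining = e^(−Te/τ) = e^(−1.69/1.126) = 0.2229; trapped volume = 459.35 × 0.2229 = 102.39 mL.
Additional alveolar pressure from trapping ≈ V_trapped / C = 102.39 / 57.419 = 1.783 cmH2O.

1.8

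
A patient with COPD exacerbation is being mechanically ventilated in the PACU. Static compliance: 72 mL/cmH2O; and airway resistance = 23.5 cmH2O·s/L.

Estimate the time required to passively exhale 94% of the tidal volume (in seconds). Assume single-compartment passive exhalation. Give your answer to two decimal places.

τ = R × C = 23.5 × 72 mL/cmH2O = 23.5 × 0.072 L/cmH2O = 1.692 s.
Exhaled fraction f = 1 − e^(−t/τ) → t = −τ·ln(1 − f) = −1.692·ln(0.06) = 4.76 s.

4.76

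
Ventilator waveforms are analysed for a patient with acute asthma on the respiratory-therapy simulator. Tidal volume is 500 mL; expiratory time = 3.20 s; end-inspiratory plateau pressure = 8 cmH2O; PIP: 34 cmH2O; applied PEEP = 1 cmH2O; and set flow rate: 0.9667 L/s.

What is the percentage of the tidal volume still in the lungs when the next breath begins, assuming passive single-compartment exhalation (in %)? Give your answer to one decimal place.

18.9

R = (PIP − Pplat)/V̇ = (34 − 8) / 0.9667 = 26.0/0.9667 = 26.896 cmH2O·s/L.
C = Vt/(Pplat − PEEP) = 500.0 / (8 − 1) = 500.0/7.0 = 71.429 mL/cmH2O.
τ = R × C = 26.896 × 0.07143 L/cmH2O = 1.921 s.
Fraction remaining at end-expiration = e^(−Te/τ) = e^(−3.20/1.921) = 0.189 → 18.9%.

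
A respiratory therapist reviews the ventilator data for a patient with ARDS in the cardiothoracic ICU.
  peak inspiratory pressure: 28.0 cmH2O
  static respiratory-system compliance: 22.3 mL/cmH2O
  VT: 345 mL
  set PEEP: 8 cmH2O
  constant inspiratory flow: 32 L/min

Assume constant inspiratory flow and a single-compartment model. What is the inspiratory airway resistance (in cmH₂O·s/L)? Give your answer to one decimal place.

8.5

Flow: 32 L/min ÷ 60 = 0.5333 L/s.
Equation of motion (constant flow): PIP = Vt/C + R·V̇ + PEEP.
R·V̇ = PIP − Vt/C − PEEP = 28.0 − 345/22.3 − 8 = 28.0 − 15.471 − 8 = 4.529 cmH2O.
R = 4.529 / 0.5333 = 8.492 cmH2O·s/L.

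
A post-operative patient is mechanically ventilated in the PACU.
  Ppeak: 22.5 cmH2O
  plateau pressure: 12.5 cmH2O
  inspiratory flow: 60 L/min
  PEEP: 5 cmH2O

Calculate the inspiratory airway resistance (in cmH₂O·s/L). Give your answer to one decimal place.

10.0

Flow: 60 L/min ÷ 60 = 1 L/s.
Raw = (PIP − Pplat) / flow = (22.5 − 12.5) / 1 = 10.0 / 1 = 10.0 cmH2O·s/L.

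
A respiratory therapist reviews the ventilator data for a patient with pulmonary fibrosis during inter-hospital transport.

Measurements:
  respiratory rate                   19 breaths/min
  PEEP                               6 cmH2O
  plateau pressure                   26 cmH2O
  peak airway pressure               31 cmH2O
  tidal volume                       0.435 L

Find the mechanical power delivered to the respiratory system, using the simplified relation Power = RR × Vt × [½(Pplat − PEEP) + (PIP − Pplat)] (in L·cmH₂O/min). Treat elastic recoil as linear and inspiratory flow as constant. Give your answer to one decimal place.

124.0

Per-breath work = Vt × [½(Pplat−PEEP) + (PIP−Pplat)] = 0.435 × [0.5×20.0 + 5.0] = 0.435 × 15.0 = 6.525 L·cmH2O.
Power = 19 × 6.525 = 123.98 L·cmH2O/min.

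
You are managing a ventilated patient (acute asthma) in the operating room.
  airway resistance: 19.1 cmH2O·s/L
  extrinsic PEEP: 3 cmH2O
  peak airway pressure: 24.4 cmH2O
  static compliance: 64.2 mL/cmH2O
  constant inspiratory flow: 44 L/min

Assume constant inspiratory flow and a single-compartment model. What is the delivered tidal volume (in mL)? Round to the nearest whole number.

Flow: 44 L/min ÷ 60 = 0.7333 L/s.
Equation of motion (constant flow): PIP = Vt/C + R·V̇ + PEEP.
Vt/C = PIP − R·V̇ − PEEP = 24.4 − 14.006 − 3 = 7.394 cmH2O.
Vt = C × 7.394 = 64.2 × 7.394 = 474.69 mL.

475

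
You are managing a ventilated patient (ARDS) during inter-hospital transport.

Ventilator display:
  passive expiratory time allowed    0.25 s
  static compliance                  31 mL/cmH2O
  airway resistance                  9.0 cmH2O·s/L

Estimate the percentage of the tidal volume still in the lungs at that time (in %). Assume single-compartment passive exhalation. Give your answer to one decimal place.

τ = R × C = 9.0 × 31 mL/cmH2O = 9.0 × 0.031 L/cmH2O = 0.279 s.
Passive exhalation: V(t)/V₀ = e^(−t/τ) = e^(−0.25/0.279) = 0.4082.
Fraction remaining = 0.4082 → 40.82%.

40.8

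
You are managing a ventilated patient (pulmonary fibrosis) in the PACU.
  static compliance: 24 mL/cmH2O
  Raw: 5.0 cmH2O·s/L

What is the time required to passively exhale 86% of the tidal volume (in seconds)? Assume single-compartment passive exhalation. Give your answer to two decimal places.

0.24

τ = R × C = 5.0 × 24 mL/cmH2O = 5.0 × 0.024 L/cmH2O = 0.12 s.
Exhaled fraction f = 1 − e^(−t/τ) → t = −τ·ln(1 − f) = −0.12·ln(0.14) = 0.2359 s.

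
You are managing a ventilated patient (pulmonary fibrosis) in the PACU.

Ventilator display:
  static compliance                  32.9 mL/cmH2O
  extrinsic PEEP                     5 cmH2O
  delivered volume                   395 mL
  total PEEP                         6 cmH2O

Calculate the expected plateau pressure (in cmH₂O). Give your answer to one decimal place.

End-expiratory occlusion gives total PEEP = 6 cmH2O (intrinsic PEEP = 6 − 5 = 1). Use total PEEP for the elastic gradient.
Pplat = PEEPtotal + Vt / Cstat = 6 + 395 / 32.9 = 6 + 12.006 = 18.006 cmH2O.

18.0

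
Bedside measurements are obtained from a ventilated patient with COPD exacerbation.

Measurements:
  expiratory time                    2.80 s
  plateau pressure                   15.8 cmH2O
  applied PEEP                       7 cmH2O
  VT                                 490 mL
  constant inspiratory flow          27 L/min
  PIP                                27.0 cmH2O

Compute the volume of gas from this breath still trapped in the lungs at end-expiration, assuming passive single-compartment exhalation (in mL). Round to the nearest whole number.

65

Flow: 27 L/min ÷ 60 = 0.45 L/s.
R = (PIP − Pplat)/V̇ = (27.0 − 15.8) / 0.45 = 11.2/0.45 = 24.889 cmH2O·s/L.
C = Vt/(Pplat − PEEP) = 490.0 / (15.8 − 7) = 490.0/8.8 = 55.682 mL/cmH2O.
τ = R × C = 24.889 × 0.05568 L/cmH2O = 1.386 s.
Fraction remaining = e^(−Te/τ) = e^(−2.80/1.386) = 0.1326.
Trapped volume = 490.0 × 0.1326 = 64.974 mL.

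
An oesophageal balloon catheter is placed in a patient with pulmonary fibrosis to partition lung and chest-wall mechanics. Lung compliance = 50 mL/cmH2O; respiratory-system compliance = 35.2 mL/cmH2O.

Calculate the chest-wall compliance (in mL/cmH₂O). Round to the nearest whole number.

1/Ccw = 1/Crs − 1/CL.
1/Ccw = 1/35.2 − 1/50 = 0.008409.
Ccw = 118.92 mL/cmH2O.

119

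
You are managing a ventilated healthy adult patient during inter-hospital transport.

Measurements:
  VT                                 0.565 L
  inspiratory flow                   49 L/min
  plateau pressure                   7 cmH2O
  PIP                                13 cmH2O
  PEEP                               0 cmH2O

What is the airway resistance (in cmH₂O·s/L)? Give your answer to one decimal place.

Flow: 49 L/min ÷ 60 = 0.8167 L/s.
Raw = (PIP − Pplat) / flow = (13 − 7) / 0.8167 = 6.0 / 0.8167 = 7.347 cmH2O·s/L.

7.3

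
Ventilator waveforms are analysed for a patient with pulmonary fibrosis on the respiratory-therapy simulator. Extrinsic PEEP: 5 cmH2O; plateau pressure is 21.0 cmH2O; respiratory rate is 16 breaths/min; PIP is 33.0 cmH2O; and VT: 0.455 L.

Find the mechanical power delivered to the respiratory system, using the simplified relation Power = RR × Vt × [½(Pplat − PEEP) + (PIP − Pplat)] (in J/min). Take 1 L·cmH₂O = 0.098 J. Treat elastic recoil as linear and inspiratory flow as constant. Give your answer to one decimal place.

Per-breath work = Vt × [½(Pplat−PEEP) + (PIP−Pplat)] = 0.455 × [0.5×16.0 + 12.0] = 0.455 × 20.0 = 9.1 L·cmH2O.
Power = 16 × 9.1 = 145.6 L·cmH2O/min.
× 0.098 J/(L·cmH2O) → 14.269 J/min.

14.3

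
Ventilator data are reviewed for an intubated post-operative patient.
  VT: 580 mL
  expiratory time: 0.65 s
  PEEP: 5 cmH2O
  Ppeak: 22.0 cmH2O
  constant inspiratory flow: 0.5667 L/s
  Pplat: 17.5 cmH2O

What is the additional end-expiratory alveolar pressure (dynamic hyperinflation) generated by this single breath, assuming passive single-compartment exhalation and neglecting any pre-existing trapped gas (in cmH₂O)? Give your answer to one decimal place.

2.1

R = (PIP − Pplat)/V̇ = (22.0 − 17.5) / 0.5667 = 4.5/0.5667 = 7.941 cmH2O·s/L.
C = Vt/(Pplat − PEEP) = 580.0 / (17.5 − 5) = 580.0/12.5 = 46.4 mL/cmH2O.
τ = R × C = 7.941 × 0.0464 L/cmH2O = 0.3685 s.
Fraction remaining = e^(−Te/τ) = e^(−0.65/0.3685) = 0.1714; trapped volume = 580.0 × 0.1714 = 99.412 mL.
Additional alveolar pressure from trapping ≈ V_trapped / C = 99.412 / 46.4 = 2.143 cmH2O.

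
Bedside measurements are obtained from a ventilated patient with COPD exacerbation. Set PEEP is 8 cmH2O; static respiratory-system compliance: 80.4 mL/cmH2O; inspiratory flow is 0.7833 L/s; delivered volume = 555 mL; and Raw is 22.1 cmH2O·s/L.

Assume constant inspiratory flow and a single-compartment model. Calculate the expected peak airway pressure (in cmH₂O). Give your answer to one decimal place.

Equation of motion (constant flow): PIP = Vt/C + R·V̇ + PEEP.
PIP = 555/80.4 + 22.1×0.7833 + 8 = 6.903 + 17.311 + 8 = 32.214 cmH2O.

32.2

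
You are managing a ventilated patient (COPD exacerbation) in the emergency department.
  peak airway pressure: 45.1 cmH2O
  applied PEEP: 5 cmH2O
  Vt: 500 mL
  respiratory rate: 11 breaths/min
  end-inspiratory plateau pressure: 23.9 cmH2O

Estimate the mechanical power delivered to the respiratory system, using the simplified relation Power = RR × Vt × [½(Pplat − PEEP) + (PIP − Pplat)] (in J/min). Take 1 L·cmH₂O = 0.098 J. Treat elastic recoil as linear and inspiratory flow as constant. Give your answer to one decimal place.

16.5

Per-breath work = Vt × [½(Pplat−PEEP) + (PIP−Pplat)] = 0.500 × [0.5×18.9 + 21.2] = 0.500 × 30.65 = 15.325 L·cmH2O.
Power = 11 × 15.325 = 168.58 L·cmH2O/min.
× 0.098 J/(L·cmH2O) → 16.521 J/min.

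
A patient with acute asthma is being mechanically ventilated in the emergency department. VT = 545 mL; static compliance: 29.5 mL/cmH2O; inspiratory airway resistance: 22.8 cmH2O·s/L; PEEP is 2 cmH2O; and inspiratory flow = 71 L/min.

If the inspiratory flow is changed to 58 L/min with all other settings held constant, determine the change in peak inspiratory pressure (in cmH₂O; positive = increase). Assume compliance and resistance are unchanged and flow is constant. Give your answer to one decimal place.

Flow: 71 L/min ÷ 60 = 1.1833 L/s.
New flow: 58 L/min ÷ 60 = 0.9667 L/s.
PIP = Vt/C + R·V̇ + PEEP (constant-flow equation of motion).
Only the resistive term changes: ΔPIP = R × ΔV̇ = 22.8 × (0.9667 − 1.1833) = 22.8 × -0.2166 = -4.938 cmH2O.

-4.9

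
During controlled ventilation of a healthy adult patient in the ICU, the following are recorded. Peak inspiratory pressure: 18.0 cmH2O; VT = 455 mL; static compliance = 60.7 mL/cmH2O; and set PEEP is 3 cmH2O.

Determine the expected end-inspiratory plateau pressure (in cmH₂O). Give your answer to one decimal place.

Pplat = PEEP + Vt / Cstat = 3 + 455 / 60.7 = 3 + 7.496 = 10.496 cmH2O.

10.5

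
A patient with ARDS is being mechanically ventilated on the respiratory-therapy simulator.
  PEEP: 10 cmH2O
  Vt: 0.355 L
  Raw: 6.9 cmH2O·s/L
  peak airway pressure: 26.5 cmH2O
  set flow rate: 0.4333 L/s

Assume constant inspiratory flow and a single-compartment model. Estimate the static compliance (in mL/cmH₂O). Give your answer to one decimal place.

26.3

Equation of motion (constant flow): PIP = Vt/C + R·V̇ + PEEP.
Vt/C = PIP − R·V̇ − PEEP = 26.5 − 6.9×0.4333 − 10 = 26.5 − 2.99 − 10 = 13.51 cmH2O.
C = Vt / 13.51 = 355 / 13.51 = 26.277 mL/cmH2O.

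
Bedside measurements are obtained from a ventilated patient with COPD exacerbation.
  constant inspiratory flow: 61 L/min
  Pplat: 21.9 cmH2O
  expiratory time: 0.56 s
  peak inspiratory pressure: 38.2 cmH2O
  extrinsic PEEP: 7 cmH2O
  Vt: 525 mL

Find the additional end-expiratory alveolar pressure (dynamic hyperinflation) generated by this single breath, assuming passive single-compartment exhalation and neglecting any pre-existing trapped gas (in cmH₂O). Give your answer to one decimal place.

5.5

Flow: 61 L/min ÷ 60 = 1.0167 L/s.
R = (PIP − Pplat)/V̇ = (38.2 − 21.9) / 1.0167 = 16.3/1.0167 = 16.032 cmH2O·s/L.
C = Vt/(Pplat − PEEP) = 525.0 / (21.9 − 7) = 525.0/14.9 = 35.235 mL/cmH2O.
τ = R × C = 16.032 × 0.03524 L/cmH2O = 0.565 s.
Fraction remaining = e^(−Te/τ) = e^(−0.56/0.565) = 0.3711; trapped volume = 525.0 × 0.3711 = 194.83 mL.
Additional alveolar pressure from trapping ≈ V_trapped / C = 194.83 / 35.235 = 5.529 cmH2O.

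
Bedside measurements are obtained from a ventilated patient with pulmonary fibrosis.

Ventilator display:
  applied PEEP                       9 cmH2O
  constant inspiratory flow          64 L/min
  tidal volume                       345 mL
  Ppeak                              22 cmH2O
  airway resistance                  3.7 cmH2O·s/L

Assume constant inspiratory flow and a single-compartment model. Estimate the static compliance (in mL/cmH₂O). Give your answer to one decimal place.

38.1

Flow: 64 L/min ÷ 60 = 1.0667 L/s.
Equation of motion (constant flow): PIP = Vt/C + R·V̇ + PEEP.
Vt/C = PIP − R·V̇ − PEEP = 22 − 3.7×1.0667 − 9 = 22 − 3.947 − 9 = 9.053 cmH2O.
C = Vt / 9.053 = 345 / 9.053 = 38.109 mL/cmH2O.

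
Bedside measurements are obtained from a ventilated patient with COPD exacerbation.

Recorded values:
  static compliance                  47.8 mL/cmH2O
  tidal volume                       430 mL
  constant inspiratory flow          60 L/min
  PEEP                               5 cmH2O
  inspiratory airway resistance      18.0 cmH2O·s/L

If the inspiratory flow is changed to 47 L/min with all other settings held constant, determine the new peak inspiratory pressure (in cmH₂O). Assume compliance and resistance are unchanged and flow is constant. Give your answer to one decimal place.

28.1

Flow: 60 L/min ÷ 60 = 1 L/s.
New flow: 47 L/min ÷ 60 = 0.7833 L/s.
PIP = Vt/C + R·V̇ + PEEP (constant-flow equation of motion).
Only the resistive term changes: ΔPIP = R × ΔV̇ = 18.0 × (0.7833 − 1) = 18.0 × -0.2167 = -3.901 cmH2O.
Original PIP = 430/47.8 + 18.0×1 + 5 = 31.996 cmH2O; new PIP = 31.996 + (-3.901) = 28.095 cmH2O.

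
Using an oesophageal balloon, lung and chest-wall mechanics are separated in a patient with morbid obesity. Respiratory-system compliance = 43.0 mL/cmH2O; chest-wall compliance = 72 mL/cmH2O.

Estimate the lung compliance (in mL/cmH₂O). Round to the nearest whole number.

1/CL = 1/Crs − 1/Ccw.
1/CL = 1/43.0 − 1/72 = 0.009367.
CL = 106.76 mL/cmH2O.

107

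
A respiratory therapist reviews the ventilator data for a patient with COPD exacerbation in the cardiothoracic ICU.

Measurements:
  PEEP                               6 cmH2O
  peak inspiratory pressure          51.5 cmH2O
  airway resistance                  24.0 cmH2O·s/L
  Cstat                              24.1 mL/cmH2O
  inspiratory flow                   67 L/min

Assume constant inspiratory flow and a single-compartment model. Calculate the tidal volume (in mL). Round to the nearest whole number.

Flow: 67 L/min ÷ 60 = 1.1167 L/s.
Equation of motion (constant flow): PIP = Vt/C + R·V̇ + PEEP.
Vt/C = PIP − R·V̇ − PEEP = 51.5 − 26.801 − 6 = 18.699 cmH2O.
Vt = C × 18.699 = 24.1 × 18.699 = 450.65 mL.

451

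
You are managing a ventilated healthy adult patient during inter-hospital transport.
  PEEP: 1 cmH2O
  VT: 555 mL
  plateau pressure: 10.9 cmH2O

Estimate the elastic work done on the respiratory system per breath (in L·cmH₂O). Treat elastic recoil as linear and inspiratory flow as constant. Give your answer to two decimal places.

Elastic work ≈ ½ × (Pplat − PEEP) × Vt = 0.5 × (10.9 − 1) × 0.555 L = 0.5 × 9.9 × 0.555 = 2.747 L·cmH2O.

2.75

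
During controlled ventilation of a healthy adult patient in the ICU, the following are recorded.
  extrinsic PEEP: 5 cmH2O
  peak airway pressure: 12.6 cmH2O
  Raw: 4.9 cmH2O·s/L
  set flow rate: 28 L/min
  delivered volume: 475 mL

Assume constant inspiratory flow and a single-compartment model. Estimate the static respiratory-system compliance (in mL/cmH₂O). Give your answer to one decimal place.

Flow: 28 L/min ÷ 60 = 0.4667 L/s.
Equation of motion (constant flow): PIP = Vt/C + R·V̇ + PEEP.
Vt/C = PIP − R·V̇ − PEEP = 12.6 − 4.9×0.4667 − 5 = 12.6 − 2.287 − 5 = 5.313 cmH2O.
C = Vt / 5.313 = 475 / 5.313 = 89.403 mL/cmH2O.

89.4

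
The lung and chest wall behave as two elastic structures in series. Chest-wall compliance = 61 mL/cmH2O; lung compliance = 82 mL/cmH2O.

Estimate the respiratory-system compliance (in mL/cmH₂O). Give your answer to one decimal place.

Lung and chest wall are elastances in series: 1/Crs = 1/CL + 1/Ccw.
1/Crs = 1/82 + 1/61 = 0.02859.
Crs = 34.977 mL/cmH2O.

35.0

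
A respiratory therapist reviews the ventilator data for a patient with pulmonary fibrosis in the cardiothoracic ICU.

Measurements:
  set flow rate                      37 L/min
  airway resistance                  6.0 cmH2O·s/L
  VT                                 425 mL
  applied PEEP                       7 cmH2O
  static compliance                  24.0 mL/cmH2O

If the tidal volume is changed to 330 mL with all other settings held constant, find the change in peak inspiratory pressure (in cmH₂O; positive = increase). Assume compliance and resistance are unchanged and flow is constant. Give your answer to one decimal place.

PIP = Vt/C + R·V̇ + PEEP (constant-flow equation of motion).
Only the elastic term changes: ΔPIP = ΔVt / C = (330 − 425) / 24.0 = -3.958 cmH2O.

-4.0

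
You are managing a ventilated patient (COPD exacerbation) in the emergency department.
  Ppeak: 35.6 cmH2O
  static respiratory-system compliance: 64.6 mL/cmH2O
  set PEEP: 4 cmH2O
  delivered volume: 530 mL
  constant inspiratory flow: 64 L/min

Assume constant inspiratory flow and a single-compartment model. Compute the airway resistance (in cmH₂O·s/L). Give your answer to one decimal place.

21.9

Flow: 64 L/min ÷ 60 = 1.0667 L/s.
Equation of motion (constant flow): PIP = Vt/C + R·V̇ + PEEP.
R·V̇ = PIP − Vt/C − PEEP = 35.6 − 530/64.6 − 4 = 35.6 − 8.204 − 4 = 23.396 cmH2O.
R = 23.396 / 1.0667 = 21.933 cmH2O·s/L.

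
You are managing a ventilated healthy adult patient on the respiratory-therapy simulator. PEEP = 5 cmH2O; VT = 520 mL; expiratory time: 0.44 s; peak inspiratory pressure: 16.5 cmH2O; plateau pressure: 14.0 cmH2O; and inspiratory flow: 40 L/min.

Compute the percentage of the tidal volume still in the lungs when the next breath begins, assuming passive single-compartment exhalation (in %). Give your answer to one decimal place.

13.1

Flow: 40 L/min ÷ 60 = 0.6667 L/s.
R = (PIP − Pplat)/V̇ = (16.5 − 14.0) / 0.6667 = 2.5/0.6667 = 3.75 cmH2O·s/L.
C = Vt/(Pplat − PEEP) = 520.0 / (14.0 − 5) = 520.0/9.0 = 57.778 mL/cmH2O.
τ = R × C = 3.75 × 0.05778 L/cmH2O = 0.2167 s.
Fraction remaining at end-expiration = e^(−Te/τ) = e^(−0.44/0.2167) = 0.1313 → 13.13%.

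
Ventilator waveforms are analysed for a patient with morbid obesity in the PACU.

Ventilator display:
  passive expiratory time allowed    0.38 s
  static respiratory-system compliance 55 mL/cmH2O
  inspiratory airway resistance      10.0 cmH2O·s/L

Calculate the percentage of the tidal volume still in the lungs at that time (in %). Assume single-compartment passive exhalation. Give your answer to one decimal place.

τ = R × C = 10.0 × 55 mL/cmH2O = 10.0 × 0.055 L/cmH2O = 0.55 s.
Passive exhalation: V(t)/V₀ = e^(−t/τ) = e^(−0.38/0.55) = 0.5011.
Fraction remaining = 0.5011 → 50.11%.

50.1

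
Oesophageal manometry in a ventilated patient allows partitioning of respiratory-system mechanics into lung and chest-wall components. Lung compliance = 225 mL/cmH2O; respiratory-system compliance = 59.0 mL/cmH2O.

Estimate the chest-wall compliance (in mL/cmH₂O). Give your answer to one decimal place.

80.0

1/Ccw = 1/Crs − 1/CL.
1/Ccw = 1/59.0 − 1/225 = 0.0125.
Ccw = 80.0 mL/cmH2O.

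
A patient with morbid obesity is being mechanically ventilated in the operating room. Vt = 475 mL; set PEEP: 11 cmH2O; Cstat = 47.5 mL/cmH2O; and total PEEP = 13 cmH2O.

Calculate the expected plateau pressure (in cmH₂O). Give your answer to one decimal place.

End-expiratory occlusion gives total PEEP = 13 cmH2O (intrinsic PEEP = 13 − 11 = 2). Use total PEEP for the elastic gradient.
Pplat = PEEPtotal + Vt / Cstat = 13 + 475 / 47.5 = 13 + 10.0 = 23.0 cmH2O.

23.0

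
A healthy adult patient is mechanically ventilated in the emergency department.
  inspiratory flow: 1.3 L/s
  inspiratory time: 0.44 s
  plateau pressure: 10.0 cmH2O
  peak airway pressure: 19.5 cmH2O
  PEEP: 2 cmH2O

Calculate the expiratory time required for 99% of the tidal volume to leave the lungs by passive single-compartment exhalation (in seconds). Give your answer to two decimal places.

2.41

Vt = flow × Ti = 1.3 L/s × 0.44 s × 1000 mL/L = 572.0 mL.
R = (PIP − Pplat)/V̇ = (19.5 − 10.0) / 1.3 = 9.5/1.3 = 7.308 cmH2O·s/L.
C = Vt/(Pplat − PEEP) = 572.0 / (10.0 − 2) = 572.0/8.0 = 71.5 mL/cmH2O.
τ = R × C = 7.308 × 0.0715 L/cmH2O = 0.5225 s.
t = −τ·ln(1 − 0.99) = −0.5225·ln(0.01) = 2.406 s.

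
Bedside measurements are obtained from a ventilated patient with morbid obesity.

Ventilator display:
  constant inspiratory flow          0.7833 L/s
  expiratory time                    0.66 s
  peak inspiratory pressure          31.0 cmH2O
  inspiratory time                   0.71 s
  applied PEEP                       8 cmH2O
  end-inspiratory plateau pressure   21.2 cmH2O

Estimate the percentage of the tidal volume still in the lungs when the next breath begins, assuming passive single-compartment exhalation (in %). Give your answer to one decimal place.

28.6

Vt = flow × Ti = 0.7833 L/s × 0.71 s × 1000 mL/L = 556.14 mL.
R = (PIP − Pplat)/V̇ = (31.0 − 21.2) / 0.7833 = 9.8/0.7833 = 12.511 cmH2O·s/L.
C = Vt/(Pplat − PEEP) = 556.14 / (21.2 − 8) = 556.14/13.2 = 42.132 mL/cmH2O.
τ = R × C = 12.511 × 0.04213 L/cmH2O = 0.5271 s.
Fraction remaining at end-expiration = e^(−Te/τ) = e^(−0.66/0.5271) = 0.2859 → 28.59%.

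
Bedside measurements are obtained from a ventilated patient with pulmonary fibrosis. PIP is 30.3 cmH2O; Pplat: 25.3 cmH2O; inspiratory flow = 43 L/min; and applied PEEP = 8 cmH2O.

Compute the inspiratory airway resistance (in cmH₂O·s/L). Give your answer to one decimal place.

Flow: 43 L/min ÷ 60 = 0.7167 L/s.
Raw = (PIP − Pplat) / flow = (30.3 − 25.3) / 0.7167 = 5.0 / 0.7167 = 6.976 cmH2O·s/L.

7.0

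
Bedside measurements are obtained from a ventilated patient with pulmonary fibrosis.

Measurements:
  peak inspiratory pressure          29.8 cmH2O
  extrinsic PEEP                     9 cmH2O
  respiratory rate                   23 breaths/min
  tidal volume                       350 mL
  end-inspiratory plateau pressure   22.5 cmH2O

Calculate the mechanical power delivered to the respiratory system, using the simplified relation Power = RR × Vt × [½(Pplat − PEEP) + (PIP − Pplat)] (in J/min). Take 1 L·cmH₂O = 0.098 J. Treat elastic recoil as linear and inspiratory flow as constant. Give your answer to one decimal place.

11.1

Per-breath work = Vt × [½(Pplat−PEEP) + (PIP−Pplat)] = 0.350 × [0.5×13.5 + 7.3] = 0.350 × 14.05 = 4.918 L·cmH2O.
Power = 23 × 4.918 = 113.11 L·cmH2O/min.
× 0.098 J/(L·cmH2O) → 11.085 J/min.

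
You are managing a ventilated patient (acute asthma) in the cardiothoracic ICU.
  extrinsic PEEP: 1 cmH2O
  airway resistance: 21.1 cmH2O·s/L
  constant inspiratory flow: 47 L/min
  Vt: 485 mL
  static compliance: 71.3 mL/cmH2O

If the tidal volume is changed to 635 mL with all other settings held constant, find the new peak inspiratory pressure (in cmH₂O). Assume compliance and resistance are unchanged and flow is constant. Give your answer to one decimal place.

Flow: 47 L/min ÷ 60 = 0.7833 L/s.
PIP = Vt/C + R·V̇ + PEEP (constant-flow equation of motion).
Only the elastic term changes: ΔPIP = ΔVt / C = (635 − 485) / 71.3 = 2.104 cmH2O.
Original PIP = 485/71.3 + 21.1×0.7833 + 1 = 24.33 cmH2O; new PIP = 24.33 + (2.104) = 26.434 cmH2O.

26.4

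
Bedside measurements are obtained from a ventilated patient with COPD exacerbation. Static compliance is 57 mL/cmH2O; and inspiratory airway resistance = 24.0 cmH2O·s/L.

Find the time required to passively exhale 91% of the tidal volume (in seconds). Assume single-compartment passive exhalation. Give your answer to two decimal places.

3.29

τ = R × C = 24.0 × 57 mL/cmH2O = 24.0 × 0.057 L/cmH2O = 1.368 s.
Exhaled fraction f = 1 − e^(−t/τ) → t = −τ·ln(1 − f) = −1.368·ln(0.09) = 3.294 s.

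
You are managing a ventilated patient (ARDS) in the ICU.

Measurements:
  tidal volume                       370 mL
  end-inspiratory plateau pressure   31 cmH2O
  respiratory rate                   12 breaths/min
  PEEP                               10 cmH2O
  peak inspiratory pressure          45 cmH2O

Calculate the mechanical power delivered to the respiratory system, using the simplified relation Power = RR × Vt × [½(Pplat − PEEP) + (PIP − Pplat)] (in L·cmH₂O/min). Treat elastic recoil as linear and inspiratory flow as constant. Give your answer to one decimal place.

Per-breath work = Vt × [½(Pplat−PEEP) + (PIP−Pplat)] = 0.370 × [0.5×21.0 + 14.0] = 0.370 × 24.5 = 9.065 L·cmH2O.
Power = 12 × 9.065 = 108.78 L·cmH2O/min.

108.8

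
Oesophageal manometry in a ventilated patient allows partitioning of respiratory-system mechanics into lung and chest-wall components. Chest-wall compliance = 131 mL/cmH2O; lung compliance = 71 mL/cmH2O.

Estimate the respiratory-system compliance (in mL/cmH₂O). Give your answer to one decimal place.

Lung and chest wall are elastances in series: 1/Crs = 1/CL + 1/Ccw.
1/Crs = 1/71 + 1/131 = 0.02172.
Crs = 46.041 mL/cmH2O.

46.0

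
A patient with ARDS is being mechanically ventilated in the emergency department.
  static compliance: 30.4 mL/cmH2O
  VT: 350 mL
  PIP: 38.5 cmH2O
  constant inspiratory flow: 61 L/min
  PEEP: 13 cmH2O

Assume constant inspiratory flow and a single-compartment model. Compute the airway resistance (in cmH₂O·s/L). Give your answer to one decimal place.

13.8

Flow: 61 L/min ÷ 60 = 1.0167 L/s.
Equation of motion (constant flow): PIP = Vt/C + R·V̇ + PEEP.
R·V̇ = PIP − Vt/C − PEEP = 38.5 − 350/30.4 − 13 = 38.5 − 11.513 − 13 = 13.987 cmH2O.
R = 13.987 / 1.0167 = 13.757 cmH2O·s/L.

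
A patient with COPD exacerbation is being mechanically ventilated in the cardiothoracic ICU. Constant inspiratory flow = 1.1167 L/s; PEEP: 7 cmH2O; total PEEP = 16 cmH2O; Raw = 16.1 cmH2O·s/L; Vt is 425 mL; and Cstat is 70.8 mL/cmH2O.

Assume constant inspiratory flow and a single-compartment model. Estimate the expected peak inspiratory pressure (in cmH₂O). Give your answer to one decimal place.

40.0

Total PEEP = 16 cmH2O (set 7 + intrinsic 9); this is the baseline alveolar pressure.
Equation of motion (constant flow): PIP = Vt/C + R·V̇ + PEEP.
PIP = 425/70.8 + 16.1×1.1167 + 16 = 6.003 + 17.979 + 16 = 39.982 cmH2O.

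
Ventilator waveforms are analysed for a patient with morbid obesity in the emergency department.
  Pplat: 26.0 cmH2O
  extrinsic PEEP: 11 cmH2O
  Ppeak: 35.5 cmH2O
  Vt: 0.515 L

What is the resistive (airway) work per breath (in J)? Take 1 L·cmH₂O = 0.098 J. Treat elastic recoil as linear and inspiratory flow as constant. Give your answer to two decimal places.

With constant inspiratory flow the resistive pressure is constant at PIP − Pplat = 35.5 − 26.0 = 9.5 cmH2O, so resistive work = 9.5 × 0.515 = 4.893 L·cmH2O.
× 0.098 J/(L·cmH2O) → 0.4795 J.

0.48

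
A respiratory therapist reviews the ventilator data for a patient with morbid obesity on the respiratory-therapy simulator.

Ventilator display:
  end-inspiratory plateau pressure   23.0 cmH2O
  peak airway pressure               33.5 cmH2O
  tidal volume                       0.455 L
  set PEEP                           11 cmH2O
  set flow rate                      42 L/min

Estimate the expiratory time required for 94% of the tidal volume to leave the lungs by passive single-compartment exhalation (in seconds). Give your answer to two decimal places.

1.60

Flow: 42 L/min ÷ 60 = 0.7 L/s.
R = (PIP − Pplat)/V̇ = (33.5 − 23.0) / 0.7 = 10.5/0.7 = 15.0 cmH2O·s/L.
C = Vt/(Pplat − PEEP) = 455.0 / (23.0 − 11) = 455.0/12.0 = 37.917 mL/cmH2O.
τ = R × C = 15.0 × 0.03792 L/cmH2O = 0.5688 s.
t = −τ·ln(1 − 0.94) = −0.5688·ln(0.06) = 1.6 s.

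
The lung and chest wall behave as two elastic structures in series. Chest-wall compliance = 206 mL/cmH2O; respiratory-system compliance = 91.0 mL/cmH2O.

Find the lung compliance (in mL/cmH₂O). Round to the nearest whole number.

1/CL = 1/Crs − 1/Ccw.
1/CL = 1/91.0 − 1/206 = 0.006135.
CL = 163.0 mL/cmH2O.

163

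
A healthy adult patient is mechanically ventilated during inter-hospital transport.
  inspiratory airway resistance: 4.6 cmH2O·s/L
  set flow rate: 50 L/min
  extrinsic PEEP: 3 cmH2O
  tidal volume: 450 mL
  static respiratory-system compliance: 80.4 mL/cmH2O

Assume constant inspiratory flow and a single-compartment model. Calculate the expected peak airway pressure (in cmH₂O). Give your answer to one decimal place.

Flow: 50 L/min ÷ 60 = 0.8333 L/s.
Equation of motion (constant flow): PIP = Vt/C + R·V̇ + PEEP.
PIP = 450/80.4 + 4.6×0.8333 + 3 = 5.597 + 3.833 + 3 = 12.43 cmH2O.

12.4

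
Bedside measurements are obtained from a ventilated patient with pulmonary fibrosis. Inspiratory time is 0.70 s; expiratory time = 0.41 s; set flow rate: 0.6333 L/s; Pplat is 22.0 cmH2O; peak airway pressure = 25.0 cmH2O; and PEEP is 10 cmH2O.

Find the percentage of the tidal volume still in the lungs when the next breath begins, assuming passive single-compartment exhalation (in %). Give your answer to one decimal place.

9.6

Vt = flow × Ti = 0.6333 L/s × 0.70 s × 1000 mL/L = 443.31 mL.
R = (PIP − Pplat)/V̇ = (25.0 − 22.0) / 0.6333 = 3.0/0.6333 = 4.737 cmH2O·s/L.
C = Vt/(Pplat − PEEP) = 443.31 / (22.0 − 10) = 443.31/12.0 = 36.943 mL/cmH2O.
τ = R × C = 4.737 × 0.03694 L/cmH2O = 0.175 s.
Fraction remaining at end-expiration = e^(−Te/τ) = e^(−0.41/0.175) = 0.09605 → 9.605%.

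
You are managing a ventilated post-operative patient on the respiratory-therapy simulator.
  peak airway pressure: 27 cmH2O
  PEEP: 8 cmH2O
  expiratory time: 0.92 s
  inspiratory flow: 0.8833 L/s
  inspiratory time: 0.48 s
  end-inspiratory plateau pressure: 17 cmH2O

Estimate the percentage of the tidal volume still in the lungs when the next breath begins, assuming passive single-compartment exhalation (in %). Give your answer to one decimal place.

Vt = flow × Ti = 0.8833 L/s × 0.48 s × 1000 mL/L = 423.98 mL.
R = (PIP − Pplat)/V̇ = (27 − 17) / 0.8833 = 10.0/0.8833 = 11.321 cmH2O·s/L.
C = Vt/(Pplat − PEEP) = 423.98 / (17 − 8) = 423.98/9.0 = 47.109 mL/cmH2O.
τ = R × C = 11.321 × 0.04711 L/cmH2O = 0.5333 s.
Fraction remaining at end-expiration = e^(−Te/τ) = e^(−0.92/0.5333) = 0.1782 → 17.82%.

17.8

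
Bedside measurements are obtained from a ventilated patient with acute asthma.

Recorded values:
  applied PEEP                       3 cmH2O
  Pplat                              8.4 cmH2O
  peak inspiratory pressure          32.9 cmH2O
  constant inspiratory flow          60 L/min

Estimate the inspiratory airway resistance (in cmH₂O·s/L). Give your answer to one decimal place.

24.5

Flow: 60 L/min ÷ 60 = 1 L/s.
Raw = (PIP − Pplat) / flow = (32.9 − 8.4) / 1 = 24.5 / 1 = 24.5 cmH2O·s/L.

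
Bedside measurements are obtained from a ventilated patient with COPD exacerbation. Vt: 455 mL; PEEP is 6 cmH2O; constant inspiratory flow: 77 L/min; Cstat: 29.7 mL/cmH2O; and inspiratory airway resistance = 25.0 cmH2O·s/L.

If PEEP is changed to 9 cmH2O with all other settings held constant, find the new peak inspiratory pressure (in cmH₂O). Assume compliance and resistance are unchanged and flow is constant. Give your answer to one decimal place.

56.4

Flow: 77 L/min ÷ 60 = 1.2833 L/s.
PIP = Vt/C + R·V̇ + PEEP (constant-flow equation of motion).
Only the baseline term changes: ΔPIP = ΔPEEP = 9 − 6 = 3.0 cmH2O.
Original PIP = 455/29.7 + 25.0×1.2833 + 6 = 53.402 cmH2O; new PIP = 53.402 + (3.0) = 56.402 cmH2O.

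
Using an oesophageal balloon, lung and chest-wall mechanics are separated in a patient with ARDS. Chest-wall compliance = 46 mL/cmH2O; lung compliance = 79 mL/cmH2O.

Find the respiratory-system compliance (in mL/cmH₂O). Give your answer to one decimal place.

29.1

Lung and chest wall are elastances in series: 1/Crs = 1/CL + 1/Ccw.
1/Crs = 1/79 + 1/46 = 0.0344.
Crs = 29.07 mL/cmH2O.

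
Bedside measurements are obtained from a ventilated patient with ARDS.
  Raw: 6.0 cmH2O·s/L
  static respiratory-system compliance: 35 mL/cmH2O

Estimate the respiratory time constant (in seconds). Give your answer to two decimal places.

0.21

τ = R × C = 6.0 × 35 mL/cmH2O = 6.0 × 0.035 L/cmH2O = 0.21 s.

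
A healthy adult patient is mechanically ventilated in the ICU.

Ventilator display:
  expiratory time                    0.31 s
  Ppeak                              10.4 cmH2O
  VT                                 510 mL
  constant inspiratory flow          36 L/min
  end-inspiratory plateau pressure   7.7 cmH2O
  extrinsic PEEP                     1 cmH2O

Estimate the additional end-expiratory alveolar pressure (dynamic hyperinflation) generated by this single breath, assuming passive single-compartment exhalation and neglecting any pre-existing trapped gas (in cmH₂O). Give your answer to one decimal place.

2.7

Flow: 36 L/min ÷ 60 = 0.6 L/s.
R = (PIP − Pplat)/V̇ = (10.4 − 7.7) / 0.6 = 2.7/0.6 = 4.5 cmH2O·s/L.
C = Vt/(Pplat − PEEP) = 510.0 / (7.7 − 1) = 510.0/6.7 = 76.119 mL/cmH2O.
τ = R × C = 4.5 × 0.07612 L/cmH2O = 0.3425 s.
Fraction remaining = e^(−Te/τ) = e^(−0.31/0.3425) = 0.4045; trapped volume = 510.0 × 0.4045 = 206.3 mL.
Additional alveolar pressure from trapping ≈ V_trapped / C = 206.3 / 76.119 = 2.71 cmH2O.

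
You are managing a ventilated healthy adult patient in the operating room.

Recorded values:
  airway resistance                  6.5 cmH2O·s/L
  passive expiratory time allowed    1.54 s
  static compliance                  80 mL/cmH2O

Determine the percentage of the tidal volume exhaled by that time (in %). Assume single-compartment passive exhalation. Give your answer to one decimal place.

τ = R × C = 6.5 × 80 mL/cmH2O = 6.5 × 0.080 L/cmH2O = 0.52 s.
Passive exhalation: V(t)/V₀ = e^(−t/τ) = e^(−1.54/0.52) = 0.05174.
Fraction exhaled = 1 − 0.05174 = 0.9483 → 94.83%.

94.8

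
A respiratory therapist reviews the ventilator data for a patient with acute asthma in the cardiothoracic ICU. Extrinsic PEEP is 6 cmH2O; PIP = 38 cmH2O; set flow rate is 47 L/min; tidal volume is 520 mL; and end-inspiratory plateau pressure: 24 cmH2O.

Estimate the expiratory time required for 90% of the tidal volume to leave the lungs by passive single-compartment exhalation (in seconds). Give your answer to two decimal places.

1.19

Flow: 47 L/min ÷ 60 = 0.7833 L/s.
R = (PIP − Pplat)/V̇ = (38 − 24) / 0.7833 = 14.0/0.7833 = 17.873 cmH2O·s/L.
C = Vt/(Pplat − PEEP) = 520.0 / (24 − 6) = 520.0/18.0 = 28.889 mL/cmH2O.
τ = R × C = 17.873 × 0.02889 L/cmH2O = 0.5164 s.
t = −τ·ln(1 − 0.90) = −0.5164·ln(0.1) = 1.189 s.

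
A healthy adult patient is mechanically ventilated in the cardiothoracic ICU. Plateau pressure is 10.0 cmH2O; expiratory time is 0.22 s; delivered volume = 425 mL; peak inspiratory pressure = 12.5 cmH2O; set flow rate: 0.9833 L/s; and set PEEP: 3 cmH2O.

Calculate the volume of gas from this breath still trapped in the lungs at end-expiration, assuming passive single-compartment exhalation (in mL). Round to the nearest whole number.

R = (PIP − Pplat)/V̇ = (12.5 − 10.0) / 0.9833 = 2.5/0.9833 = 2.542 cmH2O·s/L.
C = Vt/(Pplat − PEEP) = 425.0 / (10.0 − 3) = 425.0/7.0 = 60.714 mL/cmH2O.
τ = R × C = 2.542 × 0.06071 L/cmH2O = 0.1543 s.
Fraction remaining = e^(−Te/τ) = e^(−0.22/0.1543) = 0.2403.
Trapped volume = 425.0 × 0.2403 = 102.13 mL.

102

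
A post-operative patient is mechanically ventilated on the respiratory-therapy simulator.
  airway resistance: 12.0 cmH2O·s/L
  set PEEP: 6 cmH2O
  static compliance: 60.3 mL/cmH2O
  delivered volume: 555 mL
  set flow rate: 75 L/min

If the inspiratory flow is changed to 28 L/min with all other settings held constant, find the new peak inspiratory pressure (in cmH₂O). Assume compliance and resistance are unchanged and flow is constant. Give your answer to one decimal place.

Flow: 75 L/min ÷ 60 = 1.25 L/s.
New flow: 28 L/min ÷ 60 = 0.4667 L/s.
PIP = Vt/C + R·V̇ + PEEP (constant-flow equation of motion).
Only the resistive term changes: ΔPIP = R × ΔV̇ = 12.0 × (0.4667 − 1.25) = 12.0 × -0.7833 = -9.4 cmH2O.
Original PIP = 555/60.3 + 12.0×1.25 + 6 = 30.204 cmH2O; new PIP = 30.204 + (-9.4) = 20.804 cmH2O.

20.8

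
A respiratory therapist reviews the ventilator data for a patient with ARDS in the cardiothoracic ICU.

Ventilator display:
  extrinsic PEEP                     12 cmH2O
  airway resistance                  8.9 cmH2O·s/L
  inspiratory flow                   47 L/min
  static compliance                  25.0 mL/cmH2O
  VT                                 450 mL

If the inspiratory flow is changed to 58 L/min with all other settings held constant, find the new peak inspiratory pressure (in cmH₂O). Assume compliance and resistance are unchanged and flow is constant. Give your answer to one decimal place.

Flow: 47 L/min ÷ 60 = 0.7833 L/s.
New flow: 58 L/min ÷ 60 = 0.9667 L/s.
PIP = Vt/C + R·V̇ + PEEP (constant-flow equation of motion).
Only the resistive term changes: ΔPIP = R × ΔV̇ = 8.9 × (0.9667 − 0.7833) = 8.9 × 0.1834 = 1.632 cmH2O.
Original PIP = 450/25.0 + 8.9×0.7833 + 12 = 36.971 cmH2O; new PIP = 36.971 + (1.632) = 38.603 cmH2O.

38.6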